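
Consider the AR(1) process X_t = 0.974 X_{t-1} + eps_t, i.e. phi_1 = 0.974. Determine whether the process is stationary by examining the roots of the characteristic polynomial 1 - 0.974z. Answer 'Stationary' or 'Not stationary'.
\text{Stationary}

The AR(p) characteristic polynomial is P(z) = 1 - 0.974z.
Stationarity requires all roots to lie outside the unit circle, i.e. |z| > 1 for every root.
This is linear in z: 1 + (-0.974) z = 0  =>  z = -1/(-0.974) = 1.026694,  |z| = 1.026694.
Moduli of all roots: 1.0267.
All moduli strictly greater than 1? Yes.
Verdict: Stationary.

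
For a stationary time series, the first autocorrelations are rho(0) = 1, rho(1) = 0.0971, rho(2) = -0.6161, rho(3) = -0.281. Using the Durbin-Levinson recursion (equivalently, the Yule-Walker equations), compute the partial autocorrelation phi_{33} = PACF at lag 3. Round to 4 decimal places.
\phi_{33} = -0.2050

The PACF at lag k is phi_{kk}, the last component of the solution
to the Yule-Walker system G_k phi = r_k where
  (G_k)_{ij} = rho(|i - j|), (r_k)_i = rho(i), i,j = 1..k.
Equivalently, Durbin-Levinson gives phi_{kk} iteratively:
  phi_{11} = rho(1)
  phi_{kk} = [rho(k) - sum_{j=1..k-1} phi_{k-1,j} rho(k-j)]
            / [1 - sum_{j=1..k-1} phi_{k-1,j} rho(j)],
  phi_{k,j} = phi_{k-1,j} - phi_{kk} phi_{k-1,k-j},  j = 1..k-1.
Step k = 1:
  phi_11 = rho(1) = 0.0971.
Step k = 2:
  phi_22 = [rho(2) - phi_11 rho(1)] / [1 - phi_11 rho(1)] = [-0.6161 - (0.0971)(0.0971)] / [1 - (0.0971)(0.0971)]
         = -0.62552841 / 0.99057159 = -0.631482.
  Update: phi_21 = phi_11 - phi_22 phi_11 = 0.0971 - (-0.631482)(0.0971) = 0.158417.
Step k = 3:
  phi_33 = [rho(3) - phi_21 rho(2) - phi_22 rho(1)] / [1 - phi_21 rho(1) - phi_22 rho(2)]
    numerator   = -0.281 - (0.158417)(-0.6161) - (-0.631482)(0.0971) = -0.1220824
    denominator = 1 - (0.158417)(0.0971) - (-0.631482)(-0.6161) = 0.59556148
  phi_33 = -0.1220824 / 0.59556148 = -0.205.
Therefore phi_{33} = -0.2050.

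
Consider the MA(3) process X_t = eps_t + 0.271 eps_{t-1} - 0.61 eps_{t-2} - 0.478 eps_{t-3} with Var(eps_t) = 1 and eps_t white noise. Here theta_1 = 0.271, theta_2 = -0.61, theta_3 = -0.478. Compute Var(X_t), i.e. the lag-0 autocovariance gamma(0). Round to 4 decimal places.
\gamma(0) = 1.6740

For an MA(q) process X_t = eps_t + sum_i theta_i eps_{t-i} with
Var(eps_t) = sigma^2, the variance is
  gamma(0) = sigma^2 * (1 + sum_i theta_i^2).
  sum_i theta_i^2 = (0.271)^2 + (-0.61)^2 + (-0.478)^2 = 0.073441 + 0.3721 + 0.228484 = 0.674025.
  gamma(0) = 1 * (1 + 0.674025) = 1 * 1.674025 = 1.674025, which rounds to 1.6740.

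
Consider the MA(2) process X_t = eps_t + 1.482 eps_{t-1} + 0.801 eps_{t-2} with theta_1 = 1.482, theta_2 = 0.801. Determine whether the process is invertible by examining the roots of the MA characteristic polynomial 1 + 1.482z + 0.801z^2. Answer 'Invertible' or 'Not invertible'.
\text{Invertible}

The MA(q) characteristic polynomial is P(z) = 1 + 1.482z + 0.801z^2.
Invertibility requires all roots to lie outside the unit circle, i.e. |z| > 1 for every root.
Set 1 + (1.482) z + (0.801) z^2 = 0, i.e. a z^2 + b z + c = 0 with a = 0.801, b = 1.482, c = 1.
Discriminant D = b^2 - 4ac = (1.482)^2 - 4*(0.801)*1 = 2.196324 - (3.204) = -1.007676.
D < 0, so the roots are the complex-conjugate pair z = (-b +/- i sqrt(-D)) / (2a) = -0.9251 +/- 0.6266i.
For a conjugate pair |z|^2 = z * conj(z) = (product of roots) = c/a = 1/(0.801) = 1.248439, so |z| = sqrt(1.248439) = 1.1173 for both roots.
Moduli of all roots: 1.1173, 1.1173.
All moduli strictly greater than 1? Yes.
Verdict: Invertible.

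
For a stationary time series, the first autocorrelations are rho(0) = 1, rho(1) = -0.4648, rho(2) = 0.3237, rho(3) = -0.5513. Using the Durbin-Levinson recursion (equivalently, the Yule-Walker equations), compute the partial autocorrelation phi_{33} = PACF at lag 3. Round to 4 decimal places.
\phi_{33} = -0.4650

The PACF at lag k is phi_{kk}, the last component of the solution
to the Yule-Walker system G_k phi = r_k where
  (G_k)_{ij} = rho(|i - j|), (r_k)_i = rho(i), i,j = 1..k.
Equivalently, Durbin-Levinson gives phi_{kk} iteratively:
  phi_{11} = rho(1)
  phi_{kk} = [rho(k) - sum_{j=1..k-1} phi_{k-1,j} rho(k-j)]
            / [1 - sum_{j=1..k-1} phi_{k-1,j} rho(j)],
  phi_{k,j} = phi_{k-1,j} - phi_{kk} phi_{k-1,k-j},  j = 1..k-1.
Step k = 1:
  phi_11 = rho(1) = -0.4648.
Step k = 2:
  phi_22 = [rho(2) - phi_11 rho(1)] / [1 - phi_11 rho(1)] = [0.3237 - (-0.4648)(-0.4648)] / [1 - (-0.4648)(-0.4648)]
         = 0.10766096 / 0.78396096 = 0.137329.
  Update: phi_21 = phi_11 - phi_22 phi_11 = -0.4648 - (0.137329)(-0.4648) = -0.400969.
Step k = 3:
  phi_33 = [rho(3) - phi_21 rho(2) - phi_22 rho(1)] / [1 - phi_21 rho(1) - phi_22 rho(2)]
    numerator   = -0.5513 - (-0.400969)(0.3237) - (0.137329)(-0.4648) = -0.35767551
    denominator = 1 - (-0.400969)(-0.4648) - (0.137329)(0.3237) = 0.76917594
  phi_33 = -0.35767551 / 0.76917594 = -0.465.
Therefore phi_{33} = -0.4650.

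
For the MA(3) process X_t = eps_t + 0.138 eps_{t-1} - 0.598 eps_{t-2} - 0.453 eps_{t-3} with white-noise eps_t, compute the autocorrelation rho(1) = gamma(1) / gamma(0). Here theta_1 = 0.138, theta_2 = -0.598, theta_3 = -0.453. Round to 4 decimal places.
\rho(1) = 0.2063

For an MA(q) process with theta_0 = 1, the autocovariance is
  gamma(k) = sigma^2 * sum_{i=0..q-k} theta_i * theta_{i+k},
and rho(k) = gamma(k) / gamma(0). Sigma^2 cancels.
  numerator   = (1)*(0.138) + (0.138)*(-0.598) + (-0.598)*(-0.453) = 0.32637.
  denominator = (1)^2 + (0.138)^2 + (-0.598)^2 + (-0.453)^2 = 1.581857.
  rho(1) = 0.32637 / 1.581857 = 0.2063.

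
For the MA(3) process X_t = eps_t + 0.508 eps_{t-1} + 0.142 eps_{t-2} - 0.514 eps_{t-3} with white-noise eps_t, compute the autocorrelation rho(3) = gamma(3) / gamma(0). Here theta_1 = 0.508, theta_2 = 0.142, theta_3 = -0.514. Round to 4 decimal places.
\rho(3) = -0.3332

For an MA(q) process with theta_0 = 1, the autocovariance is
  gamma(k) = sigma^2 * sum_{i=0..q-k} theta_i * theta_{i+k},
and rho(k) = gamma(k) / gamma(0). Sigma^2 cancels.
  numerator   = (1)*(-0.514) = -0.514.
  denominator = (1)^2 + (0.508)^2 + (0.142)^2 + (-0.514)^2 = 1.542424.
  rho(3) = -0.514 / 1.542424 = -0.3332.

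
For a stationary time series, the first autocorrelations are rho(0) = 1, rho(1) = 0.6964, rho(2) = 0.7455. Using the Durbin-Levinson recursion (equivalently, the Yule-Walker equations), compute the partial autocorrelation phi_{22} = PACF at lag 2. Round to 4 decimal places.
\phi_{22} = 0.5059

The PACF at lag k is phi_{kk}, the last component of the solution
to the Yule-Walker system G_k phi = r_k where
  (G_k)_{ij} = rho(|i - j|), (r_k)_i = rho(i), i,j = 1..k.
Equivalently, Durbin-Levinson gives phi_{kk} iteratively:
  phi_{11} = rho(1)
  phi_{kk} = [rho(k) - sum_{j=1..k-1} phi_{k-1,j} rho(k-j)]
            / [1 - sum_{j=1..k-1} phi_{k-1,j} rho(j)],
  phi_{k,j} = phi_{k-1,j} - phi_{kk} phi_{k-1,k-j},  j = 1..k-1.
Step k = 1:
  phi_11 = rho(1) = 0.6964.
Step k = 2:
  phi_22 = [rho(2) - phi_11 rho(1)] / [1 - phi_11 rho(1)] = [0.7455 - (0.6964)(0.6964)] / [1 - (0.6964)(0.6964)]
         = 0.26052704 / 0.51502704 = 0.5059.
Therefore phi_{22} = 0.5059.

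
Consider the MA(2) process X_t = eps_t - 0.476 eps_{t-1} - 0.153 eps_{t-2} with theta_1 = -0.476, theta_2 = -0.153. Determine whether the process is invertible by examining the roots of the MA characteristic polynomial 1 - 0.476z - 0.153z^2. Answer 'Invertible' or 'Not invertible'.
\text{Invertible}

The MA(q) characteristic polynomial is P(z) = 1 - 0.476z - 0.153z^2.
Invertibility requires all roots to lie outside the unit circle, i.e. |z| > 1 for every root.
Set 1 + (-0.476) z + (-0.153) z^2 = 0, i.e. a z^2 + b z + c = 0 with a = -0.153, b = -0.476, c = 1.
Discriminant D = b^2 - 4ac = (-0.476)^2 - 4*(-0.153)*1 = 0.226576 - (-0.612) = 0.838576.
D >= 0, so the roots are real: z = (-b +/- sqrt(D)) / (2a) = (0.476 +/- 0.915738) / (-0.306).
  z_1 = (0.476 + 0.915738) / (-0.306) = -4.5482,   |z_1| = 4.5482.
  z_2 = (0.476 - 0.915738) / (-0.306) = 1.4371,   |z_2| = 1.4371.
Moduli of all roots: 4.5482, 1.4371.
All moduli strictly greater than 1? Yes.
Verdict: Invertible.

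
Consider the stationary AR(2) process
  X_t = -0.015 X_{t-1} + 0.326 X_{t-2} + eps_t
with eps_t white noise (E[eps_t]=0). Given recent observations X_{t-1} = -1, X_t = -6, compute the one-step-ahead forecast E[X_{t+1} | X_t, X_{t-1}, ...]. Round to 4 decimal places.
E[X_{t+1} \mid \mathcal F_t] = -0.2360

For an AR(p) model X_t = c + sum_i phi_i X_{t-i} + eps_t, the
one-step-ahead conditional mean is
  E[X_{t+1} | X_t, ...] = c + sum_i phi_i X_{t+1-i}.
Substitute known values:
  E[X_{t+1} | ...] = (-0.015) * (-6) + (0.326) * (-1)
                   = -0.2360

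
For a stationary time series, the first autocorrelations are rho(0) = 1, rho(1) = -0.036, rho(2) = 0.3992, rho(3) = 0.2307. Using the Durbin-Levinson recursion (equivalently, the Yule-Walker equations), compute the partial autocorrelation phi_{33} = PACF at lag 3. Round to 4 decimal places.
\phi_{33} = 0.3019

The PACF at lag k is phi_{kk}, the last component of the solution
to the Yule-Walker system G_k phi = r_k where
  (G_k)_{ij} = rho(|i - j|), (r_k)_i = rho(i), i,j = 1..k.
Equivalently, Durbin-Levinson gives phi_{kk} iteratively:
  phi_{11} = rho(1)
  phi_{kk} = [rho(k) - sum_{j=1..k-1} phi_{k-1,j} rho(k-j)]
            / [1 - sum_{j=1..k-1} phi_{k-1,j} rho(j)],
  phi_{k,j} = phi_{k-1,j} - phi_{kk} phi_{k-1,k-j},  j = 1..k-1.
Step k = 1:
  phi_11 = rho(1) = -0.036.
Step k = 2:
  phi_22 = [rho(2) - phi_11 rho(1)] / [1 - phi_11 rho(1)] = [0.3992 - (-0.036)(-0.036)] / [1 - (-0.036)(-0.036)]
         = 0.397904 / 0.998704 = 0.39842.
  Update: phi_21 = phi_11 - phi_22 phi_11 = -0.036 - (0.39842)(-0.036) = -0.021657.
Step k = 3:
  phi_33 = [rho(3) - phi_21 rho(2) - phi_22 rho(1)] / [1 - phi_21 rho(1) - phi_22 rho(2)]
    numerator   = 0.2307 - (-0.021657)(0.3992) - (0.39842)(-0.036) = 0.25368855
    denominator = 1 - (-0.021657)(-0.036) - (0.39842)(0.3992) = 0.84017095
  phi_33 = 0.25368855 / 0.84017095 = 0.3019.
Therefore phi_{33} = 0.3019.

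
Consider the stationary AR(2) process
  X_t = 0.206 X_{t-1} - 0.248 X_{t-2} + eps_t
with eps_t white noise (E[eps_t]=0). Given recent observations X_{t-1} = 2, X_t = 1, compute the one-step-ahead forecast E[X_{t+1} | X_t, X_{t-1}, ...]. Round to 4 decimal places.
E[X_{t+1} \mid \mathcal F_t] = -0.2900

For an AR(p) model X_t = c + sum_i phi_i X_{t-i} + eps_t, the
one-step-ahead conditional mean is
  E[X_{t+1} | X_t, ...] = c + sum_i phi_i X_{t+1-i}.
Substitute known values:
  E[X_{t+1} | ...] = (0.206) * (1) + (-0.248) * (2)
                   = -0.2900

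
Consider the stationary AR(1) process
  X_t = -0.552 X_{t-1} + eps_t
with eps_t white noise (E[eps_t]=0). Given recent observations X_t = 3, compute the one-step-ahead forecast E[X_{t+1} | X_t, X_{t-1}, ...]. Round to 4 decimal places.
E[X_{t+1} \mid \mathcal F_t] = -1.6560

For an AR(p) model X_t = c + sum_i phi_i X_{t-i} + eps_t, the
one-step-ahead conditional mean is
  E[X_{t+1} | X_t, ...] = c + sum_i phi_i X_{t+1-i}.
Substitute known values:
  E[X_{t+1} | ...] = (-0.552) * (3)
                   = -1.6560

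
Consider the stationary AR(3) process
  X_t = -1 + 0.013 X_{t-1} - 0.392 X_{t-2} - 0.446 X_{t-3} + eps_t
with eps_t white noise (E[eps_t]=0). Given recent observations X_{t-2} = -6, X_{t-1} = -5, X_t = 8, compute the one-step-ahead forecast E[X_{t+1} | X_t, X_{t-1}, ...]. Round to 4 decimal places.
E[X_{t+1} \mid \mathcal F_t] = 3.7400

For an AR(p) model X_t = c + sum_i phi_i X_{t-i} + eps_t, the
one-step-ahead conditional mean is
  E[X_{t+1} | X_t, ...] = c + sum_i phi_i X_{t+1-i}.
Substitute known values:
  E[X_{t+1} | ...] = -1 + (0.013) * (8) + (-0.392) * (-5) + (-0.446) * (-6)
                   = 3.7400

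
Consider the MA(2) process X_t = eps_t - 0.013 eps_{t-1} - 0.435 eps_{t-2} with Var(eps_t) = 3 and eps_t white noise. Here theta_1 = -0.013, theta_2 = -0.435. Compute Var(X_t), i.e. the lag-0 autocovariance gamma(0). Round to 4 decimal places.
\gamma(0) = 3.5682

For an MA(q) process X_t = eps_t + sum_i theta_i eps_{t-i} with
Var(eps_t) = sigma^2, the variance is
  gamma(0) = sigma^2 * (1 + sum_i theta_i^2).
  sum_i theta_i^2 = (-0.013)^2 + (-0.435)^2 = 0.000169 + 0.189225 = 0.189394.
  gamma(0) = 3 * (1 + 0.189394) = 3 * 1.189394 = 3.568182, which rounds to 3.5682.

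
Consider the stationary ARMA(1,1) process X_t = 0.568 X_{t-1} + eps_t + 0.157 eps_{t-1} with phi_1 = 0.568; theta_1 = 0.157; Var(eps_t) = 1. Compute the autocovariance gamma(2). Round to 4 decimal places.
\gamma(2) = 0.6621

Multiply the model equation by X_{t-k} and take expectations. With theta_0 = psi_0 = 1 and psi_j the MA(infinity) weights, this gives
  gamma(k) - sum_i phi_i gamma(k-i) = c_k,
  c_k = sigma^2 * sum_{j=k..q} theta_j psi_{j-k}   (c_k = 0 for k > q),
using gamma(-m) = gamma(m).
psi-weights needed (psi_j = theta_j + sum_i phi_i psi_{j-i}):
  psi_1 = theta_1 + phi_1 = 0.157 + (0.568) = 0.725
Right-hand sides:
  c_0 = sigma^2 (1 + theta_1 psi_1) = 1 * (1 + (0.157)(0.725)) = 1 * 1.113825 = 1.113825
  c_1 = sigma^2 theta_1 = 1 * (0.157) = 0.157
  c_2 = 0
Equations for k = 0 and k = 1 (AR order 1):
  gamma(0) = phi_1 gamma(1) + c_0
  gamma(1) = phi_1 gamma(0) + c_1
Substituting the second into the first: gamma(0) (1 - phi_1^2) = c_0 + phi_1 c_1, so
  gamma(0) = (c_0 + phi_1 c_1) / (1 - phi_1^2) = (1.113825 + (0.568)(0.157)) / (1 - (0.568)^2) = 1.203001 / 0.677376 = 1.775972.
  gamma(1) = phi_1 gamma(0) + c_1 = (0.568)(1.775972) + (0.157) = 1.165752.
For k = 2 (> q): gamma(2) = phi_1 gamma(1) = (0.568)(1.165752) = 0.662147.
Therefore gamma(2) = 0.6621 (to 4 decimal places).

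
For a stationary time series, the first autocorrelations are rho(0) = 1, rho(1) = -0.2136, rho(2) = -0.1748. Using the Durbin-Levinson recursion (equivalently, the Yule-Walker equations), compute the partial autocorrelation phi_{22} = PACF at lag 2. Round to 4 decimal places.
\phi_{22} = -0.2310

The PACF at lag k is phi_{kk}, the last component of the solution
to the Yule-Walker system G_k phi = r_k where
  (G_k)_{ij} = rho(|i - j|), (r_k)_i = rho(i), i,j = 1..k.
Equivalently, Durbin-Levinson gives phi_{kk} iteratively:
  phi_{11} = rho(1)
  phi_{kk} = [rho(k) - sum_{j=1..k-1} phi_{k-1,j} rho(k-j)]
            / [1 - sum_{j=1..k-1} phi_{k-1,j} rho(j)],
  phi_{k,j} = phi_{k-1,j} - phi_{kk} phi_{k-1,k-j},  j = 1..k-1.
Step k = 1:
  phi_11 = rho(1) = -0.2136.
Step k = 2:
  phi_22 = [rho(2) - phi_11 rho(1)] / [1 - phi_11 rho(1)] = [-0.1748 - (-0.2136)(-0.2136)] / [1 - (-0.2136)(-0.2136)]
         = -0.22042496 / 0.95437504 = -0.231.
Therefore phi_{22} = -0.2310.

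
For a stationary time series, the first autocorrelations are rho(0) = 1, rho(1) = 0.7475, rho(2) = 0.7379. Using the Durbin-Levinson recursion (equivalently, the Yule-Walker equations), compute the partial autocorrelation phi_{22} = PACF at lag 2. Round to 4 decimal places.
\phi_{22} = 0.4060

The PACF at lag k is phi_{kk}, the last component of the solution
to the Yule-Walker system G_k phi = r_k where
  (G_k)_{ij} = rho(|i - j|), (r_k)_i = rho(i), i,j = 1..k.
Equivalently, Durbin-Levinson gives phi_{kk} iteratively:
  phi_{11} = rho(1)
  phi_{kk} = [rho(k) - sum_{j=1..k-1} phi_{k-1,j} rho(k-j)]
            / [1 - sum_{j=1..k-1} phi_{k-1,j} rho(j)],
  phi_{k,j} = phi_{k-1,j} - phi_{kk} phi_{k-1,k-j},  j = 1..k-1.
Step k = 1:
  phi_11 = rho(1) = 0.7475.
Step k = 2:
  phi_22 = [rho(2) - phi_11 rho(1)] / [1 - phi_11 rho(1)] = [0.7379 - (0.7475)(0.7475)] / [1 - (0.7475)(0.7475)]
         = 0.17914375 / 0.44124375 = 0.406.
Therefore phi_{22} = 0.4060.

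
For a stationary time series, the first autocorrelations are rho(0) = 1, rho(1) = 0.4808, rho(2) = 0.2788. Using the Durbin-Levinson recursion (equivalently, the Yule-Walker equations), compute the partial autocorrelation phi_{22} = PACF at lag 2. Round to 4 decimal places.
\phi_{22} = 0.0620

The PACF at lag k is phi_{kk}, the last component of the solution
to the Yule-Walker system G_k phi = r_k where
  (G_k)_{ij} = rho(|i - j|), (r_k)_i = rho(i), i,j = 1..k.
Equivalently, Durbin-Levinson gives phi_{kk} iteratively:
  phi_{11} = rho(1)
  phi_{kk} = [rho(k) - sum_{j=1..k-1} phi_{k-1,j} rho(k-j)]
            / [1 - sum_{j=1..k-1} phi_{k-1,j} rho(j)],
  phi_{k,j} = phi_{k-1,j} - phi_{kk} phi_{k-1,k-j},  j = 1..k-1.
Step k = 1:
  phi_11 = rho(1) = 0.4808.
Step k = 2:
  phi_22 = [rho(2) - phi_11 rho(1)] / [1 - phi_11 rho(1)] = [0.2788 - (0.4808)(0.4808)] / [1 - (0.4808)(0.4808)]
         = 0.04763136 / 0.76883136 = 0.062.
Therefore phi_{22} = 0.0620.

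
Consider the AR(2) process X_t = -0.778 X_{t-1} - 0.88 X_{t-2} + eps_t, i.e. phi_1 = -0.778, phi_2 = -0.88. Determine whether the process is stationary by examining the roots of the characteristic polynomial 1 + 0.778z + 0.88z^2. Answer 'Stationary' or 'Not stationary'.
\text{Stationary}

The AR(p) characteristic polynomial is P(z) = 1 + 0.778z + 0.88z^2.
Stationarity requires all roots to lie outside the unit circle, i.e. |z| > 1 for every root.
Set 1 + (0.778) z + (0.88) z^2 = 0, i.e. a z^2 + b z + c = 0 with a = 0.88, b = 0.778, c = 1.
Discriminant D = b^2 - 4ac = (0.778)^2 - 4*(0.88)*1 = 0.605284 - (3.52) = -2.914716.
D < 0, so the roots are the complex-conjugate pair z = (-b +/- i sqrt(-D)) / (2a) = -0.442 +/- 0.97i.
For a conjugate pair |z|^2 = z * conj(z) = (product of roots) = c/a = 1/(0.88) = 1.136364, so |z| = sqrt(1.136364) = 1.066 for both roots.
Moduli of all roots: 1.0660, 1.0660.
All moduli strictly greater than 1? Yes.
Verdict: Stationary.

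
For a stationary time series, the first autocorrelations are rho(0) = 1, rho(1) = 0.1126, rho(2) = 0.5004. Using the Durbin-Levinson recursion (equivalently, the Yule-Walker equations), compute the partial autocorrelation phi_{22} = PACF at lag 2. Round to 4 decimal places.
\phi_{22} = 0.4940

The PACF at lag k is phi_{kk}, the last component of the solution
to the Yule-Walker system G_k phi = r_k where
  (G_k)_{ij} = rho(|i - j|), (r_k)_i = rho(i), i,j = 1..k.
Equivalently, Durbin-Levinson gives phi_{kk} iteratively:
  phi_{11} = rho(1)
  phi_{kk} = [rho(k) - sum_{j=1..k-1} phi_{k-1,j} rho(k-j)]
            / [1 - sum_{j=1..k-1} phi_{k-1,j} rho(j)],
  phi_{k,j} = phi_{k-1,j} - phi_{kk} phi_{k-1,k-j},  j = 1..k-1.
Step k = 1:
  phi_11 = rho(1) = 0.1126.
Step k = 2:
  phi_22 = [rho(2) - phi_11 rho(1)] / [1 - phi_11 rho(1)] = [0.5004 - (0.1126)(0.1126)] / [1 - (0.1126)(0.1126)]
         = 0.48772124 / 0.98732124 = 0.494.
Therefore phi_{22} = 0.4940.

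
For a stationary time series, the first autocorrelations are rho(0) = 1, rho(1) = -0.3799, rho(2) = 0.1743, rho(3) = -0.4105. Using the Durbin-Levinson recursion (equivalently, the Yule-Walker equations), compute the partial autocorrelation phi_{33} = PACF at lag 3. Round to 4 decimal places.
\phi_{33} = -0.3900

The PACF at lag k is phi_{kk}, the last component of the solution
to the Yule-Walker system G_k phi = r_k where
  (G_k)_{ij} = rho(|i - j|), (r_k)_i = rho(i), i,j = 1..k.
Equivalently, Durbin-Levinson gives phi_{kk} iteratively:
  phi_{11} = rho(1)
  phi_{kk} = [rho(k) - sum_{j=1..k-1} phi_{k-1,j} rho(k-j)]
            / [1 - sum_{j=1..k-1} phi_{k-1,j} rho(j)],
  phi_{k,j} = phi_{k-1,j} - phi_{kk} phi_{k-1,k-j},  j = 1..k-1.
Step k = 1:
  phi_11 = rho(1) = -0.3799.
Step k = 2:
  phi_22 = [rho(2) - phi_11 rho(1)] / [1 - phi_11 rho(1)] = [0.1743 - (-0.3799)(-0.3799)] / [1 - (-0.3799)(-0.3799)]
         = 0.02997599 / 0.85567599 = 0.035032.
  Update: phi_21 = phi_11 - phi_22 phi_11 = -0.3799 - (0.035032)(-0.3799) = -0.366591.
Step k = 3:
  phi_33 = [rho(3) - phi_21 rho(2) - phi_22 rho(1)] / [1 - phi_21 rho(1) - phi_22 rho(2)]
    numerator   = -0.4105 - (-0.366591)(0.1743) - (0.035032)(-0.3799) = -0.33329449
    denominator = 1 - (-0.366591)(-0.3799) - (0.035032)(0.1743) = 0.85462587
  phi_33 = -0.33329449 / 0.85462587 = -0.39.
Therefore phi_{33} = -0.3900.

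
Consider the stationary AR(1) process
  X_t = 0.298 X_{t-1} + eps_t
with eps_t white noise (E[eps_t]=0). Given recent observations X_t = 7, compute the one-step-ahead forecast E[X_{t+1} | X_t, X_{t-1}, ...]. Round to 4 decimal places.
E[X_{t+1} \mid \mathcal F_t] = 2.0860

For an AR(p) model X_t = c + sum_i phi_i X_{t-i} + eps_t, the
one-step-ahead conditional mean is
  E[X_{t+1} | X_t, ...] = c + sum_i phi_i X_{t+1-i}.
Substitute known values:
  E[X_{t+1} | ...] = (0.298) * (7)
                   = 2.0860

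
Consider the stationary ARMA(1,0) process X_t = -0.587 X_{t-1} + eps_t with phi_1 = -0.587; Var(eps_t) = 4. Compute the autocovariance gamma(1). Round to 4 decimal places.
\gamma(1) = -3.5824

Multiply the model equation by X_{t-k} and take expectations. With theta_0 = psi_0 = 1 and psi_j the MA(infinity) weights, this gives
  gamma(k) - sum_i phi_i gamma(k-i) = c_k,
  c_k = sigma^2 * sum_{j=k..q} theta_j psi_{j-k}   (c_k = 0 for k > q),
using gamma(-m) = gamma(m).
Pure AR (q = 0): c_0 = sigma^2 = 4, c_k = 0 for k >= 1.
Equations for k = 0 and k = 1 (AR order 1):
  gamma(0) = phi_1 gamma(1) + c_0
  gamma(1) = phi_1 gamma(0) + c_1
Substituting the second into the first: gamma(0) (1 - phi_1^2) = c_0 + phi_1 c_1, so
  gamma(0) = c_0 / (1 - phi_1^2) = 4 / (1 - (-0.587)^2) = 4 / 0.655431 = 6.102854.
  gamma(1) = phi_1 gamma(0) = (-0.587)(6.102854) = -3.582376.
Therefore gamma(1) = -3.5824 (to 4 decimal places).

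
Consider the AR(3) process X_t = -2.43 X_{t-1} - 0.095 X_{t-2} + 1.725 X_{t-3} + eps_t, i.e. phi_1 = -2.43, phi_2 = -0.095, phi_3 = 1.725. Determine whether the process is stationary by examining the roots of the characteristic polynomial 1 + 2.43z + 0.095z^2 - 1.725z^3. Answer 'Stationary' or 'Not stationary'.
\text{Not stationary}

The AR(p) characteristic polynomial is P(z) = 1 + 2.43z + 0.095z^2 - 1.725z^3.
Stationarity requires all roots to lie outside the unit circle, i.e. |z| > 1 for every root.
Degree 3: look for a simple real root z0 first, then factor out (1 - z/z0) and solve the remaining quadratic.
Testing z0 = -0.8: P(-0.8) = 1 + (2.43)(-0.8) + (0.095)(-0.8)^2 + (-1.725)(-0.8)^3
  = 1 + (-1.944) + (0.0608) + (0.8832) = 0.  So z_0 = -0.8 is a root, |z_0| = 0.8.
Divide out the factor (1 + 1.25 z) = (1 - z/z0) (since 1/z0 = -1.25):
  P(z) = (1 + 1.25 z)(1 + (1.18) z + (-1.38) z^2)
  [check: z-coef 1.18 - (-1.25) = 2.43; z^2-coef -1.38 - (-1.25)(1.18) = 0.095; z^3-coef -(-1.25)(-1.38) = -1.725.]
Remaining roots from the quadratic factor 1 + (1.18) z + (-1.38) z^2:
  Set 1 + (1.18) z + (-1.38) z^2 = 0, i.e. a z^2 + b z + c = 0 with a = -1.38, b = 1.18, c = 1.
  Discriminant D = b^2 - 4ac = (1.18)^2 - 4*(-1.38)*1 = 1.3924 - (-5.52) = 6.9124.
  D >= 0, so the roots are real: z = (-b +/- sqrt(D)) / (2a) = (-1.18 +/- 2.629144) / (-2.76).
    z_1 = (-1.18 + 2.629144) / (-2.76) = -0.5251,   |z_1| = 0.5251.
    z_2 = (-1.18 - 2.629144) / (-2.76) = 1.3801,   |z_2| = 1.3801.
Moduli of all roots: 0.8000, 0.5251, 1.3801.
All moduli strictly greater than 1? No.
Verdict: Not stationary.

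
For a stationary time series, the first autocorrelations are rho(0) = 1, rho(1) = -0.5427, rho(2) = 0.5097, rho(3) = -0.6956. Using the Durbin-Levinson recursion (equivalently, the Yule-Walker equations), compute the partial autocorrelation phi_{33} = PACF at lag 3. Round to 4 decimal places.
\phi_{33} = -0.5280

The PACF at lag k is phi_{kk}, the last component of the solution
to the Yule-Walker system G_k phi = r_k where
  (G_k)_{ij} = rho(|i - j|), (r_k)_i = rho(i), i,j = 1..k.
Equivalently, Durbin-Levinson gives phi_{kk} iteratively:
  phi_{11} = rho(1)
  phi_{kk} = [rho(k) - sum_{j=1..k-1} phi_{k-1,j} rho(k-j)]
            / [1 - sum_{j=1..k-1} phi_{k-1,j} rho(j)],
  phi_{k,j} = phi_{k-1,j} - phi_{kk} phi_{k-1,k-j},  j = 1..k-1.
Step k = 1:
  phi_11 = rho(1) = -0.5427.
Step k = 2:
  phi_22 = [rho(2) - phi_11 rho(1)] / [1 - phi_11 rho(1)] = [0.5097 - (-0.5427)(-0.5427)] / [1 - (-0.5427)(-0.5427)]
         = 0.21517671 / 0.70547671 = 0.305009.
  Update: phi_21 = phi_11 - phi_22 phi_11 = -0.5427 - (0.305009)(-0.5427) = -0.377172.
Step k = 3:
  phi_33 = [rho(3) - phi_21 rho(2) - phi_22 rho(1)] / [1 - phi_21 rho(1) - phi_22 rho(2)]
    numerator   = -0.6956 - (-0.377172)(0.5097) - (0.305009)(-0.5427) = -0.33782726
    denominator = 1 - (-0.377172)(-0.5427) - (0.305009)(0.5097) = 0.63984589
  phi_33 = -0.33782726 / 0.63984589 = -0.528.
Therefore phi_{33} = -0.5280.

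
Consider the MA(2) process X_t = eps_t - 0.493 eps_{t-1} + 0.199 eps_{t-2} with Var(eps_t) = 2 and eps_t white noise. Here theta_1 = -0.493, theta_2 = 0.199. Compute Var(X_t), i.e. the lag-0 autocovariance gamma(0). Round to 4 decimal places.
\gamma(0) = 2.5653

For an MA(q) process X_t = eps_t + sum_i theta_i eps_{t-i} with
Var(eps_t) = sigma^2, the variance is
  gamma(0) = sigma^2 * (1 + sum_i theta_i^2).
  sum_i theta_i^2 = (-0.493)^2 + (0.199)^2 = 0.243049 + 0.039601 = 0.28265.
  gamma(0) = 2 * (1 + 0.28265) = 2 * 1.28265 = 2.5653.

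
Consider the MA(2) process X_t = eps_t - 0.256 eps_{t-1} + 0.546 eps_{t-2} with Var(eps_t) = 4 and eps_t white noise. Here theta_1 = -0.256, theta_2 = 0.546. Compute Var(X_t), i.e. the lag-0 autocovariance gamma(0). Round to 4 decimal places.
\gamma(0) = 5.4546

For an MA(q) process X_t = eps_t + sum_i theta_i eps_{t-i} with
Var(eps_t) = sigma^2, the variance is
  gamma(0) = sigma^2 * (1 + sum_i theta_i^2).
  sum_i theta_i^2 = (-0.256)^2 + (0.546)^2 = 0.065536 + 0.298116 = 0.363652.
  gamma(0) = 4 * (1 + 0.363652) = 4 * 1.363652 = 5.454608, which rounds to 5.4546.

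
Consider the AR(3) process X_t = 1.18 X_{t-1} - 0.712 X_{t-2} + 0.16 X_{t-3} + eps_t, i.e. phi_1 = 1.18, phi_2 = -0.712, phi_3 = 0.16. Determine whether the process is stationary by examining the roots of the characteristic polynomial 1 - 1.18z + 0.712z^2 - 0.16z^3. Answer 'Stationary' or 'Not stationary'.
\text{Stationary}

The AR(p) characteristic polynomial is P(z) = 1 - 1.18z + 0.712z^2 - 0.16z^3.
Stationarity requires all roots to lie outside the unit circle, i.e. |z| > 1 for every root.
Degree 3: look for a simple real root z0 first, then factor out (1 - z/z0) and solve the remaining quadratic.
Testing z0 = 2.5: P(2.5) = 1 + (-1.18)(2.5) + (0.712)(2.5)^2 + (-0.16)(2.5)^3
  = 1 + (-2.95) + (4.45) + (-2.5) = 0.  So z_0 = 2.5 is a root, |z_0| = 2.5.
Divide out the factor (1 - 0.4 z) = (1 - z/z0) (since 1/z0 = 0.4):
  P(z) = (1 - 0.4 z)(1 + (-0.78) z + (0.4) z^2)
  [check: z-coef -0.78 - (0.4) = -1.18; z^2-coef 0.4 - (0.4)(-0.78) = 0.712; z^3-coef -(0.4)(0.4) = -0.16.]
Remaining roots from the quadratic factor 1 + (-0.78) z + (0.4) z^2:
  Set 1 + (-0.78) z + (0.4) z^2 = 0, i.e. a z^2 + b z + c = 0 with a = 0.4, b = -0.78, c = 1.
  Discriminant D = b^2 - 4ac = (-0.78)^2 - 4*(0.4)*1 = 0.6084 - (1.6) = -0.9916.
  D < 0, so the roots are the complex-conjugate pair z = (-b +/- i sqrt(-D)) / (2a) = 0.975 +/- 1.2447i.
  For a conjugate pair |z|^2 = z * conj(z) = (product of roots) = c/a = 1/(0.4) = 2.5, so |z| = sqrt(2.5) = 1.5811 for both roots.
Moduli of all roots: 2.5000, 1.5811, 1.5811.
All moduli strictly greater than 1? Yes.
Verdict: Stationary.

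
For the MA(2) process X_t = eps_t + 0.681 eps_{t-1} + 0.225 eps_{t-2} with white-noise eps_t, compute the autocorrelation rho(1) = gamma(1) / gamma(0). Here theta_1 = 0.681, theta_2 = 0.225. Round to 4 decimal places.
\rho(1) = 0.5509

For an MA(q) process with theta_0 = 1, the autocovariance is
  gamma(k) = sigma^2 * sum_{i=0..q-k} theta_i * theta_{i+k},
and rho(k) = gamma(k) / gamma(0). Sigma^2 cancels.
  numerator   = (1)*(0.681) + (0.681)*(0.225) = 0.834225.
  denominator = (1)^2 + (0.681)^2 + (0.225)^2 = 1.514386.
  rho(1) = 0.834225 / 1.514386 = 0.5509.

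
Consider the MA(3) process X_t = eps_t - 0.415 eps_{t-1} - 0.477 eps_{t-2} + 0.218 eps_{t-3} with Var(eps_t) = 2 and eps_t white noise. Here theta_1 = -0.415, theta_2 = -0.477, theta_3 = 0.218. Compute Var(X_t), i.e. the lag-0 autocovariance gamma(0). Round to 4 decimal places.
\gamma(0) = 2.8946

For an MA(q) process X_t = eps_t + sum_i theta_i eps_{t-i} with
Var(eps_t) = sigma^2, the variance is
  gamma(0) = sigma^2 * (1 + sum_i theta_i^2).
  sum_i theta_i^2 = (-0.415)^2 + (-0.477)^2 + (0.218)^2 = 0.172225 + 0.227529 + 0.047524 = 0.447278.
  gamma(0) = 2 * (1 + 0.447278) = 2 * 1.447278 = 2.894556, which rounds to 2.8946.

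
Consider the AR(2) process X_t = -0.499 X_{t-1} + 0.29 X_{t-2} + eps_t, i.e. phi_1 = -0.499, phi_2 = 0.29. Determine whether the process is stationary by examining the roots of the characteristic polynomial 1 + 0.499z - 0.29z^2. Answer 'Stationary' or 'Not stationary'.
\text{Stationary}

The AR(p) characteristic polynomial is P(z) = 1 + 0.499z - 0.29z^2.
Stationarity requires all roots to lie outside the unit circle, i.e. |z| > 1 for every root.
Set 1 + (0.499) z + (-0.29) z^2 = 0, i.e. a z^2 + b z + c = 0 with a = -0.29, b = 0.499, c = 1.
Discriminant D = b^2 - 4ac = (0.499)^2 - 4*(-0.29)*1 = 0.249001 - (-1.16) = 1.409001.
D >= 0, so the roots are real: z = (-b +/- sqrt(D)) / (2a) = (-0.499 +/- 1.187013) / (-0.58).
  z_1 = (-0.499 + 1.187013) / (-0.58) = -1.1862,   |z_1| = 1.1862.
  z_2 = (-0.499 - 1.187013) / (-0.58) = 2.9069,   |z_2| = 2.9069.
Moduli of all roots: 1.1862, 2.9069.
All moduli strictly greater than 1? Yes.
Verdict: Stationary.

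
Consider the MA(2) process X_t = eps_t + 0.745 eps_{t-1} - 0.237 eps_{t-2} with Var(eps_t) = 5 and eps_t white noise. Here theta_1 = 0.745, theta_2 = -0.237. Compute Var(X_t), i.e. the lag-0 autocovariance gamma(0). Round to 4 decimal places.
\gamma(0) = 8.0560

For an MA(q) process X_t = eps_t + sum_i theta_i eps_{t-i} with
Var(eps_t) = sigma^2, the variance is
  gamma(0) = sigma^2 * (1 + sum_i theta_i^2).
  sum_i theta_i^2 = (0.745)^2 + (-0.237)^2 = 0.555025 + 0.056169 = 0.611194.
  gamma(0) = 5 * (1 + 0.611194) = 5 * 1.611194 = 8.05597, which rounds to 8.0560.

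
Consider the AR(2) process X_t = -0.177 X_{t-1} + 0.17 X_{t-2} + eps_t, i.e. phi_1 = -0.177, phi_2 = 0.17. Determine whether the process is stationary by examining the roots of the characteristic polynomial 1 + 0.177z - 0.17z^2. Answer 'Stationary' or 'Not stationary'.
\text{Stationary}

The AR(p) characteristic polynomial is P(z) = 1 + 0.177z - 0.17z^2.
Stationarity requires all roots to lie outside the unit circle, i.e. |z| > 1 for every root.
Set 1 + (0.177) z + (-0.17) z^2 = 0, i.e. a z^2 + b z + c = 0 with a = -0.17, b = 0.177, c = 1.
Discriminant D = b^2 - 4ac = (0.177)^2 - 4*(-0.17)*1 = 0.031329 - (-0.68) = 0.711329.
D >= 0, so the roots are real: z = (-b +/- sqrt(D)) / (2a) = (-0.177 +/- 0.843403) / (-0.34).
  z_1 = (-0.177 + 0.843403) / (-0.34) = -1.96,   |z_1| = 1.96.
  z_2 = (-0.177 - 0.843403) / (-0.34) = 3.0012,   |z_2| = 3.0012.
Moduli of all roots: 1.9600, 3.0012.
All moduli strictly greater than 1? Yes.
Verdict: Stationary.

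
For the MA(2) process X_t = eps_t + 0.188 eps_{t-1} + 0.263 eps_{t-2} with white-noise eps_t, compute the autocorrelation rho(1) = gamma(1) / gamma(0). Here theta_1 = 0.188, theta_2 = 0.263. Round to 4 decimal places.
\rho(1) = 0.2150

For an MA(q) process with theta_0 = 1, the autocovariance is
  gamma(k) = sigma^2 * sum_{i=0..q-k} theta_i * theta_{i+k},
and rho(k) = gamma(k) / gamma(0). Sigma^2 cancels.
  numerator   = (1)*(0.188) + (0.188)*(0.263) = 0.237444.
  denominator = (1)^2 + (0.188)^2 + (0.263)^2 = 1.104513.
  rho(1) = 0.237444 / 1.104513 = 0.2150.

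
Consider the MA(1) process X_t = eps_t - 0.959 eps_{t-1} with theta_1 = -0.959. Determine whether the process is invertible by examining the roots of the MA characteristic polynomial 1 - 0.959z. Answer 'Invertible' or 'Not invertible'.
\text{Invertible}

The MA(q) characteristic polynomial is P(z) = 1 - 0.959z.
Invertibility requires all roots to lie outside the unit circle, i.e. |z| > 1 for every root.
This is linear in z: 1 + (-0.959) z = 0  =>  z = -1/(-0.959) = 1.042753,  |z| = 1.042753.
Moduli of all roots: 1.0428.
All moduli strictly greater than 1? Yes.
Verdict: Invertible.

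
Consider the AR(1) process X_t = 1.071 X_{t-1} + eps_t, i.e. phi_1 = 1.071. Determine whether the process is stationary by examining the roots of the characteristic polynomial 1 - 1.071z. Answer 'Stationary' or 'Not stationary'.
\text{Not stationary}

The AR(p) characteristic polynomial is P(z) = 1 - 1.071z.
Stationarity requires all roots to lie outside the unit circle, i.e. |z| > 1 for every root.
This is linear in z: 1 + (-1.071) z = 0  =>  z = -1/(-1.071) = 0.933707,  |z| = 0.933707.
Moduli of all roots: 0.9337.
All moduli strictly greater than 1? No.
Verdict: Not stationary.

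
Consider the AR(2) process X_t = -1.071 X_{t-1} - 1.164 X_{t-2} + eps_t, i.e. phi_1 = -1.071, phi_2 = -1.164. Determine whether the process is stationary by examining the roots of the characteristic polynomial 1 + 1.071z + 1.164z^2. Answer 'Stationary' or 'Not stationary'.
\text{Not stationary}

The AR(p) characteristic polynomial is P(z) = 1 + 1.071z + 1.164z^2.
Stationarity requires all roots to lie outside the unit circle, i.e. |z| > 1 for every root.
Set 1 + (1.071) z + (1.164) z^2 = 0, i.e. a z^2 + b z + c = 0 with a = 1.164, b = 1.071, c = 1.
Discriminant D = b^2 - 4ac = (1.071)^2 - 4*(1.164)*1 = 1.147041 - (4.656) = -3.508959.
D < 0, so the roots are the complex-conjugate pair z = (-b +/- i sqrt(-D)) / (2a) = -0.4601 +/- 0.8046i.
For a conjugate pair |z|^2 = z * conj(z) = (product of roots) = c/a = 1/(1.164) = 0.859107, so |z| = sqrt(0.859107) = 0.9269 for both roots.
Moduli of all roots: 0.9269, 0.9269.
All moduli strictly greater than 1? No.
Verdict: Not stationary.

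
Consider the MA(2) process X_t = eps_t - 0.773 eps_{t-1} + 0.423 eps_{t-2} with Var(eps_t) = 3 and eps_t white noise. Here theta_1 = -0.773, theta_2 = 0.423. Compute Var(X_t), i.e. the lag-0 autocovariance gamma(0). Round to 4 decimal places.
\gamma(0) = 5.3294

For an MA(q) process X_t = eps_t + sum_i theta_i eps_{t-i} with
Var(eps_t) = sigma^2, the variance is
  gamma(0) = sigma^2 * (1 + sum_i theta_i^2).
  sum_i theta_i^2 = (-0.773)^2 + (0.423)^2 = 0.597529 + 0.178929 = 0.776458.
  gamma(0) = 3 * (1 + 0.776458) = 3 * 1.776458 = 5.329374, which rounds to 5.3294.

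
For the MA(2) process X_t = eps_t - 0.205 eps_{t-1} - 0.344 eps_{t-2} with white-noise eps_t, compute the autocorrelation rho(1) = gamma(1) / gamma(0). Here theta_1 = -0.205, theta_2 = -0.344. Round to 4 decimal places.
\rho(1) = -0.1159

For an MA(q) process with theta_0 = 1, the autocovariance is
  gamma(k) = sigma^2 * sum_{i=0..q-k} theta_i * theta_{i+k},
and rho(k) = gamma(k) / gamma(0). Sigma^2 cancels.
  numerator   = (1)*(-0.205) + (-0.205)*(-0.344) = -0.13448.
  denominator = (1)^2 + (-0.205)^2 + (-0.344)^2 = 1.160361.
  rho(1) = -0.13448 / 1.160361 = -0.1159.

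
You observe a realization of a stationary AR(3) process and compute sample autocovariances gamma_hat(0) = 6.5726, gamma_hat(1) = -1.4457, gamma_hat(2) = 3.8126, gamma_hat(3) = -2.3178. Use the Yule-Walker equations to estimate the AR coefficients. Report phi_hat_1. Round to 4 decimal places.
\hat\phi_{1} = 0.0510

The Yule-Walker equations for an AR(p) process read, in matrix form,
  Gamma_p phi = r_p,   with   (Gamma_p)_{ij} = gamma(|i - j|),
                       (r_p)_i = gamma(i),   i,j = 1..p.
Substitute the sample gammas (Toeplitz matrix and right-hand side of size 3):
  Gamma_p = [[6.5726, -1.4457, 3.8126], [-1.4457, 6.5726, -1.4457], [3.8126, -1.4457, 6.5726]]
  r_p     = [-1.4457, 3.8126, -2.3178]
Written out (R1..R3):
  (R1) 6.5726 phi_1 - 1.4457 phi_2 + 3.8126 phi_3 = -1.4457
  (R2) -1.4457 phi_1 + 6.5726 phi_2 - 1.4457 phi_3 = 3.8126
  (R3) 3.8126 phi_1 - 1.4457 phi_2 + 6.5726 phi_3 = -2.3178
Gaussian elimination:
  R2 <- R2 - (-1.4457/6.5726) R1 = R2 - (-0.219959) R1:  6.254606 phi_2 - 0.607086 phi_3 = 3.494606
  R3 <- R3 - (3.8126/6.5726) R1 = R3 - (0.580075) R1:  -0.607086 phi_2 + 4.361007 phi_3 = -1.479186
  R3 <- R3 - (-0.607086/6.254606) R2 = R3 - (-0.097062) R2:  4.302082 phi_3 = -1.139992
Back-substitution:
  phi_hat_3 = -1.139992 / 4.302082 = -0.264986
  phi_hat_2 = (3.494606 - (-0.607086)(-0.264986)) / 6.254606 = 0.533005
  phi_hat_1 = (-1.4457 - (-1.4457)(0.533005) - (3.8126)(-0.264986)) / 6.5726 = 0.050992
So phi_hat = [0.0510, 0.5330, -0.2650].
Therefore phi_hat_1 = 0.0510.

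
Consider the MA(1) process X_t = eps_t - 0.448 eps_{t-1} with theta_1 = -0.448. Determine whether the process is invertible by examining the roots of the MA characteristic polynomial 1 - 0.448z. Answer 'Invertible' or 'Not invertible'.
\text{Invertible}

The MA(q) characteristic polynomial is P(z) = 1 - 0.448z.
Invertibility requires all roots to lie outside the unit circle, i.e. |z| > 1 for every root.
This is linear in z: 1 + (-0.448) z = 0  =>  z = -1/(-0.448) = 2.232143,  |z| = 2.232143.
Moduli of all roots: 2.2321.
All moduli strictly greater than 1? Yes.
Verdict: Invertible.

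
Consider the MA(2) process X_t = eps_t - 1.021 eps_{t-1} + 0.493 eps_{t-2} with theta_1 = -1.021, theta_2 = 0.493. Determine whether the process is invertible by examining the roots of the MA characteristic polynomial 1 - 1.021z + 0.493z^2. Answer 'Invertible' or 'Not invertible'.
\text{Invertible}

The MA(q) characteristic polynomial is P(z) = 1 - 1.021z + 0.493z^2.
Invertibility requires all roots to lie outside the unit circle, i.e. |z| > 1 for every root.
Set 1 + (-1.021) z + (0.493) z^2 = 0, i.e. a z^2 + b z + c = 0 with a = 0.493, b = -1.021, c = 1.
Discriminant D = b^2 - 4ac = (-1.021)^2 - 4*(0.493)*1 = 1.042441 - (1.972) = -0.929559.
D < 0, so the roots are the complex-conjugate pair z = (-b +/- i sqrt(-D)) / (2a) = 1.0355 +/- 0.9778i.
For a conjugate pair |z|^2 = z * conj(z) = (product of roots) = c/a = 1/(0.493) = 2.028398, so |z| = sqrt(2.028398) = 1.4242 for both roots.
Moduli of all roots: 1.4242, 1.4242.
All moduli strictly greater than 1? Yes.
Verdict: Invertible.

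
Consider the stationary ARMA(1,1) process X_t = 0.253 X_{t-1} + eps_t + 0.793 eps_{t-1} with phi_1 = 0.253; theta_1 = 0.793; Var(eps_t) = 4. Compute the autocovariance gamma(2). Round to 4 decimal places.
\gamma(2) = 1.3578

Multiply the model equation by X_{t-k} and take expectations. With theta_0 = psi_0 = 1 and psi_j the MA(infinity) weights, this gives
  gamma(k) - sum_i phi_i gamma(k-i) = c_k,
  c_k = sigma^2 * sum_{j=k..q} theta_j psi_{j-k}   (c_k = 0 for k > q),
using gamma(-m) = gamma(m).
psi-weights needed (psi_j = theta_j + sum_i phi_i psi_{j-i}):
  psi_1 = theta_1 + phi_1 = 0.793 + (0.253) = 1.046
Right-hand sides:
  c_0 = sigma^2 (1 + theta_1 psi_1) = 4 * (1 + (0.793)(1.046)) = 4 * 1.829478 = 7.317912
  c_1 = sigma^2 theta_1 = 4 * (0.793) = 3.172
  c_2 = 0
Equations for k = 0 and k = 1 (AR order 1):
  gamma(0) = phi_1 gamma(1) + c_0
  gamma(1) = phi_1 gamma(0) + c_1
Substituting the second into the first: gamma(0) (1 - phi_1^2) = c_0 + phi_1 c_1, so
  gamma(0) = (c_0 + phi_1 c_1) / (1 - phi_1^2) = (7.317912 + (0.253)(3.172)) / (1 - (0.253)^2) = 8.120428 / 0.935991 = 8.675754.
  gamma(1) = phi_1 gamma(0) + c_1 = (0.253)(8.675754) + (3.172) = 5.366966.
For k = 2 (> q): gamma(2) = phi_1 gamma(1) = (0.253)(5.366966) = 1.357842.
Therefore gamma(2) = 1.3578 (to 4 decimal places).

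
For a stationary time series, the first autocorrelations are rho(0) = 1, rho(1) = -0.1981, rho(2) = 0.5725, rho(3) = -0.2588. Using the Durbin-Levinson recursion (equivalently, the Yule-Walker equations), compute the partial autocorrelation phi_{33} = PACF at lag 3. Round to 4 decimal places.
\phi_{33} = -0.1480

The PACF at lag k is phi_{kk}, the last component of the solution
to the Yule-Walker system G_k phi = r_k where
  (G_k)_{ij} = rho(|i - j|), (r_k)_i = rho(i), i,j = 1..k.
Equivalently, Durbin-Levinson gives phi_{kk} iteratively:
  phi_{11} = rho(1)
  phi_{kk} = [rho(k) - sum_{j=1..k-1} phi_{k-1,j} rho(k-j)]
            / [1 - sum_{j=1..k-1} phi_{k-1,j} rho(j)],
  phi_{k,j} = phi_{k-1,j} - phi_{kk} phi_{k-1,k-j},  j = 1..k-1.
Step k = 1:
  phi_11 = rho(1) = -0.1981.
Step k = 2:
  phi_22 = [rho(2) - phi_11 rho(1)] / [1 - phi_11 rho(1)] = [0.5725 - (-0.1981)(-0.1981)] / [1 - (-0.1981)(-0.1981)]
         = 0.53325639 / 0.96075639 = 0.555038.
  Update: phi_21 = phi_11 - phi_22 phi_11 = -0.1981 - (0.555038)(-0.1981) = -0.088147.
Step k = 3:
  phi_33 = [rho(3) - phi_21 rho(2) - phi_22 rho(1)] / [1 - phi_21 rho(1) - phi_22 rho(2)]
    numerator   = -0.2588 - (-0.088147)(0.5725) - (0.555038)(-0.1981) = -0.09838282
    denominator = 1 - (-0.088147)(-0.1981) - (0.555038)(0.5725) = 0.66477878
  phi_33 = -0.09838282 / 0.66477878 = -0.148.
Therefore phi_{33} = -0.1480.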